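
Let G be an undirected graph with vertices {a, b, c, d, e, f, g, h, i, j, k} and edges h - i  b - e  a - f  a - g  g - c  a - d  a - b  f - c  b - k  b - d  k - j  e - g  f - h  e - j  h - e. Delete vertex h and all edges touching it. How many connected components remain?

2

With h gone, the remaining components are: {i}; {a, b, c, d, e, f, g, j, k}.
That is 2 components.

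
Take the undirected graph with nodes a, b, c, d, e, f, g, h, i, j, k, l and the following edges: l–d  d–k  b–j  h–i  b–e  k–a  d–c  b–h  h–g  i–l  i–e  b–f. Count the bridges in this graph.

The edges on the cycle b-h-i-e-b are not bridges since each lies on that cycle.
But removing c–d disconnects c from d; removing h–g disconnects h from g; removing b–f disconnects b from f; removing l–d disconnects l from d — these are bridges.
In total 8 edges are bridges.

8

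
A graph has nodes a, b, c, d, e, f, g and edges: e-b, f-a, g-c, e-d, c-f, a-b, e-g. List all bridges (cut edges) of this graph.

The edges on the cycle e-g-c-f-a-b-e are not bridges since each lies on that cycle.
But removing e-d disconnects e from d — this is a bridge.

d-e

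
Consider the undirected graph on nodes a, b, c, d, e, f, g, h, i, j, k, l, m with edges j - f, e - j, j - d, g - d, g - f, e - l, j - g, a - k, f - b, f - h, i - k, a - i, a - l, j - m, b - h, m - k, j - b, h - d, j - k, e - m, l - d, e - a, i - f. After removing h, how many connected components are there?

2

With h gone, the remaining components are: {c}; {a, b, d, e, f, g, i, j, k, l, m}.
That is 2 components.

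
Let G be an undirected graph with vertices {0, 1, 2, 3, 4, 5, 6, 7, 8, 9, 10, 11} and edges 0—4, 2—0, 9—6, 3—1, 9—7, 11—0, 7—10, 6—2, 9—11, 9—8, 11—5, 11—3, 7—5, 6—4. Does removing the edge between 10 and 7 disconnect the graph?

Removing 10—7 leaves no path between 10 and 7: the component count goes from 1 to 2. So it is a bridge.

Yes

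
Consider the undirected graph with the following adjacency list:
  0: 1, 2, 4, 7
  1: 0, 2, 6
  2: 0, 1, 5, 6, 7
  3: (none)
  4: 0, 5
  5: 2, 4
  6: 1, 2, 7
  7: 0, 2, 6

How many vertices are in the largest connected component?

7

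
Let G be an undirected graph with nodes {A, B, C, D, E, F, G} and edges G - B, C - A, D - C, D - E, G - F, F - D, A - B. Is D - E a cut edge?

Yes

Removing D - E leaves no path between D and E: the component count goes from 1 to 2. So it is a bridge.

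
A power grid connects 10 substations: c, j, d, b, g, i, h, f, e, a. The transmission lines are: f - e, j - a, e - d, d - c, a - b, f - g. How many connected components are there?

4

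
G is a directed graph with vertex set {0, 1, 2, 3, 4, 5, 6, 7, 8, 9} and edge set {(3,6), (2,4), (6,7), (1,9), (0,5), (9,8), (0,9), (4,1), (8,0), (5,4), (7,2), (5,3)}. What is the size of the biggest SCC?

{0, 1, 2, 3, 4, 5, 6, 7, 8, 9} are all mutually reachable — one SCC of size 10.
The largest has 10 vertices.

10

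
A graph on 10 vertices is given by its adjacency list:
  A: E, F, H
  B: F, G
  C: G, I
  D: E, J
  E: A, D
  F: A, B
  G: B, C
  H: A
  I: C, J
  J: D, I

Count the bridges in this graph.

1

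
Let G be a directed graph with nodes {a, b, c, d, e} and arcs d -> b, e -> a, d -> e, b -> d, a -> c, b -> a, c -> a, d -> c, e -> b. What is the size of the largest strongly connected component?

{b, d, e} are all mutually reachable — one SCC of size 3.
{a, c} are all mutually reachable — one SCC of size 2.
The largest has 3 vertices.

3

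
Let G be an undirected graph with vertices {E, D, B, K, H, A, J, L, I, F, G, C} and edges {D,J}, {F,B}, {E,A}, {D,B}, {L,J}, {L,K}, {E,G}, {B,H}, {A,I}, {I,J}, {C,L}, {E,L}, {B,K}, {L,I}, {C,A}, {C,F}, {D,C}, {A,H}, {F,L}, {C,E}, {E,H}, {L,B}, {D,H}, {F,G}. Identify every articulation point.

Removing B, for instance, still leaves 1 component. No single vertex removal increases the component count — the graph has no articulation points.

none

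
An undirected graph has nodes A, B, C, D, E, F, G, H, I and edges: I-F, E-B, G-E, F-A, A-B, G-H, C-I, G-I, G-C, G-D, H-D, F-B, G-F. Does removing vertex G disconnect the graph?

Yes

Deleting G raises the number of components from 1 to 2, so G is a cut vertex.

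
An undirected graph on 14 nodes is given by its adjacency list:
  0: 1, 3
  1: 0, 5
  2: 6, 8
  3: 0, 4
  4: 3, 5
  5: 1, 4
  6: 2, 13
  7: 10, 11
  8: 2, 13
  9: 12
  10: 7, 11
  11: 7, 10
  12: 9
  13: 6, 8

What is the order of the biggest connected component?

Starting from 9 we can reach 9, 12. That is one component of size 2.
Starting from 7 we can reach 7, 10, 11. That is one component of size 3.
Starting from 2 we can reach 2, 6, 8, 13. That is one component of size 4.
Starting from 0 we can reach 0, 1, 3, 4, 5. That is one component of size 5.
The largest has 5 vertices.

5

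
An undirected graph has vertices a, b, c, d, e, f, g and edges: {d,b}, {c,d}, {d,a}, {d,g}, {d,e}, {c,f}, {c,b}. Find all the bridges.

a-d, c-f, d-e, d-g

The edges on the cycle c-d-b-c are not bridges since each lies on that cycle.
But removing d-a disconnects d from a; removing d-g disconnects d from g; removing d-e disconnects d from e; removing c-f disconnects c from f — these are bridges.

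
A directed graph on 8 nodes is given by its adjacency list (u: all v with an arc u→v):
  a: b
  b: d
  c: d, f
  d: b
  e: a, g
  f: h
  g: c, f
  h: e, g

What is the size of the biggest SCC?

{c, e, f, g, h} are all mutually reachable — one SCC of size 5.
{b, d} are all mutually reachable — one SCC of size 2.
{a} is an SCC by itself.
The largest has 5 vertices.

5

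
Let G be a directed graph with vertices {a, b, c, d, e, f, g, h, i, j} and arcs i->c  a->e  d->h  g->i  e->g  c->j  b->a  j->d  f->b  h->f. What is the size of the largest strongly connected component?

{a, b, c, d, e, f, g, h, i, j} are all mutually reachable — one SCC of size 10.
The largest has 10 vertices.

10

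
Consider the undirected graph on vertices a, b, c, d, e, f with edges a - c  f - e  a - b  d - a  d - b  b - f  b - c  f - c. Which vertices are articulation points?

Removing f increases the component count from 1 to 2, so f is a cut vertex.
By contrast removing d leaves 1 component; it is not a cut vertex. No other vertex is a cut vertex either.

f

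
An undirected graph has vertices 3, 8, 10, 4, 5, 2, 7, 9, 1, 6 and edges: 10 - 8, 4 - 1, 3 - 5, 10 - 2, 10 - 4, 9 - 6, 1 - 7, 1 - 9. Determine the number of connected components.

Starting from 3 we can reach 3, 5. That is one component of size 2.
Starting from 1 we can reach 1, 2, 4, 6, 7, 8, 9, 10. That is one component of size 8.
Total: 2 components.

2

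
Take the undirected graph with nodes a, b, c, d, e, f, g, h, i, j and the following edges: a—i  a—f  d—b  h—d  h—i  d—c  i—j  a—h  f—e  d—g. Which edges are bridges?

The edges on the cycle a-h-i-a are not bridges since each lies on that cycle.
But removing d—c disconnects d from c; removing d—b disconnects d from b; removing a—f disconnects a from f; removing g—d disconnects g from d — these are bridges.
In total 7 edges are bridges.

a-f, b-d, c-d, d-g, d-h, e-f, i-j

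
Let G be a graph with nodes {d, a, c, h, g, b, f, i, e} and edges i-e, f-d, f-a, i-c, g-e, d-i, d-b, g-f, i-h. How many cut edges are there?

4

The edges on the cycle g-f-d-i-e-g are not bridges since each lies on that cycle.
But removing h-i disconnects h from i; removing f-a disconnects f from a; removing i-c disconnects i from c; removing d-b disconnects d from b — these are bridges.
That makes 4 bridges.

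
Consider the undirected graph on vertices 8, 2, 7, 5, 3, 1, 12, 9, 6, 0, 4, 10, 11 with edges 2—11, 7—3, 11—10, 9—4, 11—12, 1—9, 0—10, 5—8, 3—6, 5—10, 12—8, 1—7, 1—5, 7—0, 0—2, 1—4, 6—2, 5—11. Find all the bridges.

none

The edges on the cycle 1-9-4-1 are not bridges since each lies on that cycle.
Every edge lies on some cycle, so there are no bridges.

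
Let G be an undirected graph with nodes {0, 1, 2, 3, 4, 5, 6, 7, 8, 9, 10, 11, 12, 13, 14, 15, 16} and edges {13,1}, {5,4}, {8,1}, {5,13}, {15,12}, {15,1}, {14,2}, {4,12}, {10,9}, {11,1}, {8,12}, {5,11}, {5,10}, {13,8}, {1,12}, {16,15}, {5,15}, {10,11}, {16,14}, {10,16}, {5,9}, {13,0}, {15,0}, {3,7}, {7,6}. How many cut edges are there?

4

The edges on the cycle 5-13-8-1-15-5 are not bridges since each lies on that cycle.
But removing 3–7 disconnects 3 from 7; removing 14–16 disconnects 14 from 16; removing 14–2 disconnects 14 from 2; removing 6–7 disconnects 6 from 7 — these are bridges.
That makes 4 bridges.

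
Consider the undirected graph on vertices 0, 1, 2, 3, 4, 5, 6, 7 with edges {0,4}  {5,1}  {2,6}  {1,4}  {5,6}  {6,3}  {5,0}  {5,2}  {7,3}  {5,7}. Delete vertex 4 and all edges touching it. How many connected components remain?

With 4 gone, the remaining components are: {0, 1, 2, 3, 5, 6, 7}.
That is 1 component.

1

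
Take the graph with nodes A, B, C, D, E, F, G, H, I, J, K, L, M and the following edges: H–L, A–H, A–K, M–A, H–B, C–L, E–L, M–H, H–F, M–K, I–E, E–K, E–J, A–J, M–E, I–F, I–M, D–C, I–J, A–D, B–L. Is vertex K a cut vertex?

Deleting K leaves 2 components (was 2), so K is not a cut vertex.

No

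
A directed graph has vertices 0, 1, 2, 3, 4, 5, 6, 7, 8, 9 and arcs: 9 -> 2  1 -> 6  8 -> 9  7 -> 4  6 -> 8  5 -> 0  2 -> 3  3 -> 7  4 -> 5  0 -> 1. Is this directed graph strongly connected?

Yes

From 5 we can reach every vertex (0, 1, 2, 3, 4, 5, 6, 7, 8, 9), and every vertex can reach 5 (0, 1, 2, 3, 4, 5, 6, 7, 8, 9). So the whole graph is one strongly connected component.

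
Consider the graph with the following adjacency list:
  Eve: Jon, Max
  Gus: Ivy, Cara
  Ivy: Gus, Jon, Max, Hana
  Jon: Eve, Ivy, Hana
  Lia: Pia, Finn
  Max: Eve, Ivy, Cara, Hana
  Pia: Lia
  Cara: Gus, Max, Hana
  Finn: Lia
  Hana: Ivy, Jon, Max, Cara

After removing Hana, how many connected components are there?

2

With Hana gone, the remaining components are: {Lia, Pia, Finn}; {Eve, Gus, Ivy, Jon, Max, Cara}.
That is 2 components.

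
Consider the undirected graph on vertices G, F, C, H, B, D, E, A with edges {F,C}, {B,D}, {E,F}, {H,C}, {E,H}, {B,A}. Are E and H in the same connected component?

Yes

From E we can reach C, E, F, H, which includes H.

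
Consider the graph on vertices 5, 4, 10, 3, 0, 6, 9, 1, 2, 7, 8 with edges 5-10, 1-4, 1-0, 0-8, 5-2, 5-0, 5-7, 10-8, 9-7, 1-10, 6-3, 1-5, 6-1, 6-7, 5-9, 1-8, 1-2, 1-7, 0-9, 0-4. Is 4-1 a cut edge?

After removing 4-1, the path 4-0-1 still connects them, so the edge is not a bridge.

No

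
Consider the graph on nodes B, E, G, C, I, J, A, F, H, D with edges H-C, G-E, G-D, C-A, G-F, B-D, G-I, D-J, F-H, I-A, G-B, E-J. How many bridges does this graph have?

The edges on the cycle G-F-H-C-A-I-G are not bridges since each lies on that cycle.
Every edge lies on some cycle, so there are no bridges.

0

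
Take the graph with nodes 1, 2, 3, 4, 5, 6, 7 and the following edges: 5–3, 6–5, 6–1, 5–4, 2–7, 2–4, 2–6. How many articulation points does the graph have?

3

Removing 2 increases the component count from 1 to 2, so 2 is a cut vertex.
Removing 5 increases the component count from 1 to 2, so 5 is a cut vertex.
Removing 6 increases the component count from 1 to 2, so 6 is a cut vertex.
By contrast removing 4 leaves 1 component; it is not a cut vertex. No other vertex is a cut vertex either.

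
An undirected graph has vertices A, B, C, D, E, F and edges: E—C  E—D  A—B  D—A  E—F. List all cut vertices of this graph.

A, D, E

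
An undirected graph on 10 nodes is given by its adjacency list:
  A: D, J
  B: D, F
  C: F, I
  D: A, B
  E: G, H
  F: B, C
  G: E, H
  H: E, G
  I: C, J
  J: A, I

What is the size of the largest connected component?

Starting from E we can reach E, G, H. That is one component of size 3.
Starting from A we can reach A, B, C, D, F, I, J. That is one component of size 7.
The largest has 7 vertices.

7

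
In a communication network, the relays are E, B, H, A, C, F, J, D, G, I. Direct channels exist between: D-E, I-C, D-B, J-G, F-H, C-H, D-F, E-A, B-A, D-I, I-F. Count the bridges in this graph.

The edges on the cycle D-I-C-H-F-D are not bridges since each lies on that cycle.
But removing J-G disconnects J from G — this is a bridge.

1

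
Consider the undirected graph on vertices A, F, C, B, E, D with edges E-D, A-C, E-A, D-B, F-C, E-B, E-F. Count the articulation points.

1

Removing E increases the component count from 1 to 2, so E is a cut vertex.
By contrast removing B leaves 1 component; it is not a cut vertex. No other vertex is a cut vertex either.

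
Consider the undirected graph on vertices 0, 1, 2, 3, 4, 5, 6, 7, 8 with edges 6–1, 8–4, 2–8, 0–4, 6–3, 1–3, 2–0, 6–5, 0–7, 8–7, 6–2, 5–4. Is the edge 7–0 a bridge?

After removing 7–0, the path 7-8-2-0 still connects them, so the edge is not a bridge.

No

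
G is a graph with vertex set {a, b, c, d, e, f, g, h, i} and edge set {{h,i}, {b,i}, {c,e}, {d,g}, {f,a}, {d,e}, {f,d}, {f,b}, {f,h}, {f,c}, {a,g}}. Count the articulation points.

1

Removing f increases the component count from 1 to 2, so f is a cut vertex.
By contrast removing g leaves 1 component; it is not a cut vertex. No other vertex is a cut vertex either.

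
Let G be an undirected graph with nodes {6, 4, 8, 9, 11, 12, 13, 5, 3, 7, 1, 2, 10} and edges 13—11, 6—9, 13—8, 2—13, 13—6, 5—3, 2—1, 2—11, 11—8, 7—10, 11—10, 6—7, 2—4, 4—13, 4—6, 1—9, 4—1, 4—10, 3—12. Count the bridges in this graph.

2

The edges on the cycle 4-13-6-7-10-4 are not bridges since each lies on that cycle.
But removing 5—3 disconnects 5 from 3; removing 3—12 disconnects 3 from 12 — these are bridges.
That makes 2 bridges.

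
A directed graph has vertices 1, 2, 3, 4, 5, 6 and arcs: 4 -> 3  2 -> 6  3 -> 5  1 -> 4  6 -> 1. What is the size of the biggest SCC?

{1} is an SCC by itself.
{6} is an SCC by itself.
{2} is an SCC by itself.
{4} is an SCC by itself.
{3} is an SCC by itself.
(and 1 more singleton SCC)
The largest has 1 vertex.

1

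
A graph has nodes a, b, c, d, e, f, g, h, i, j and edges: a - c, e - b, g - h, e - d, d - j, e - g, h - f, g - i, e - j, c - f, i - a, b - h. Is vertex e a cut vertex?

Deleting e raises the number of components from 1 to 2, so e is a cut vertex.

Yes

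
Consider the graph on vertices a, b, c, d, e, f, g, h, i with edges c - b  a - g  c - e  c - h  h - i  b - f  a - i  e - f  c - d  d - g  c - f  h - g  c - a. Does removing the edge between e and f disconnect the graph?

No

After removing e - f, the path e-c-f still connects them, so the edge is not a bridge.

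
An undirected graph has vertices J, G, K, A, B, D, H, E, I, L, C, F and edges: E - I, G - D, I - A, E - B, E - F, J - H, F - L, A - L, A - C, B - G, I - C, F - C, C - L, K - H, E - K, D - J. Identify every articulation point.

E

Removing E increases the component count from 1 to 2, so E is a cut vertex.
By contrast removing G leaves 1 component; it is not a cut vertex. No other vertex is a cut vertex either.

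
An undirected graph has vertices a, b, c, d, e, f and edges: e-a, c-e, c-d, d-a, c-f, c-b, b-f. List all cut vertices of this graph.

c

Removing c increases the component count from 1 to 2, so c is a cut vertex.
By contrast removing d leaves 1 component; it is not a cut vertex. No other vertex is a cut vertex either.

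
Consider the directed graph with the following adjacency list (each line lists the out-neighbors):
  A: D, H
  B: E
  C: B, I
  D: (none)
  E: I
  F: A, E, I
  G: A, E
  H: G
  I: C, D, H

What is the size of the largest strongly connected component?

{A, B, C, E, G, H, I} are all mutually reachable — one SCC of size 7.
{F} is an SCC by itself.
{D} is an SCC by itself.
The largest has 7 vertices.

7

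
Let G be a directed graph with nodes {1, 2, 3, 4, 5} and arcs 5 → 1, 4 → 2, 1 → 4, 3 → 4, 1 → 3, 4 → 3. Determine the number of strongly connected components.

{3, 4} are all mutually reachable — one SCC of size 2.
{5} is an SCC by itself.
{2} is an SCC by itself.
{1} is an SCC by itself.
That gives 4 strongly connected components.

4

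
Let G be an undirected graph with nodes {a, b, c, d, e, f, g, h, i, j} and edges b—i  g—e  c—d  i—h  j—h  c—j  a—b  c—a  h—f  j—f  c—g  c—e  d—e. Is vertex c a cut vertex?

Yes

Deleting c raises the number of components from 1 to 2, so c is a cut vertex.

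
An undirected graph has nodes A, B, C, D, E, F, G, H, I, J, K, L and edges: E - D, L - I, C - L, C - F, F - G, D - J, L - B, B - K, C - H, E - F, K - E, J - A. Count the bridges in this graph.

The edges on the cycle C-L-B-K-E-F-C are not bridges since each lies on that cycle.
But removing E - D disconnects E from D; removing L - I disconnects L from I; removing J - A disconnects J from A; removing J - D disconnects J from D — these are bridges.
In total 6 edges are bridges.

6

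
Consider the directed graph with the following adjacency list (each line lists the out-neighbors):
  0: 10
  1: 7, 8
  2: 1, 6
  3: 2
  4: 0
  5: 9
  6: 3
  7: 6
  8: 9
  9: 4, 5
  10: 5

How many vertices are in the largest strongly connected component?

5

{0, 4, 5, 9, 10} are all mutually reachable — one SCC of size 5.
{1, 2, 3, 6, 7} are all mutually reachable — one SCC of size 5.
{8} is an SCC by itself.
The largest has 5 vertices.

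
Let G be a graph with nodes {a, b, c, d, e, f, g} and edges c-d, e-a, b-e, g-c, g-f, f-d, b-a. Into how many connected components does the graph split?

2

Starting from a we can reach a, b, e. That is one component of size 3.
Starting from c we can reach c, d, f, g. That is one component of size 4.
Total: 2 components.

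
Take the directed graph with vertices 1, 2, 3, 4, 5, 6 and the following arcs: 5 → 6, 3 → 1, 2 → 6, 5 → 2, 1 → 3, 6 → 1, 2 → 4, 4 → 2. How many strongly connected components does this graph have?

4

{1, 3} are all mutually reachable — one SCC of size 2.
{2, 4} are all mutually reachable — one SCC of size 2.
{6} is an SCC by itself.
{5} is an SCC by itself.
That gives 4 strongly connected components.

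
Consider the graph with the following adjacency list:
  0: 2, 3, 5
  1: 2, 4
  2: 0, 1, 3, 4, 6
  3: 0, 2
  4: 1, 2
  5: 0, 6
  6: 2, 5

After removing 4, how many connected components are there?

With 4 gone, the remaining components are: {0, 1, 2, 3, 5, 6}.
That is 1 component.

1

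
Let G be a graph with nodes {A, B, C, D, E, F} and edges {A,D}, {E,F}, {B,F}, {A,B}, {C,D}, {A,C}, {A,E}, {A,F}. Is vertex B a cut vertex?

No

Deleting B leaves 1 component (was 1) (its neighbors A, F remain connected to each other), so B is not a cut vertex.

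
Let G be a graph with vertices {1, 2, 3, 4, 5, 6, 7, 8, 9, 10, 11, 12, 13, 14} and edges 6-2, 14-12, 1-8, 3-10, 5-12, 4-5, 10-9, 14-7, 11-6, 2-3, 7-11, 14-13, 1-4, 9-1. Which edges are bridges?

1-8, 13-14

The edges on the cycle 14-7-11-6-2-3-10-9-1-4-5-12-14 are not bridges since each lies on that cycle.
But removing 14-13 disconnects 14 from 13; removing 1-8 disconnects 1 from 8 — these are bridges.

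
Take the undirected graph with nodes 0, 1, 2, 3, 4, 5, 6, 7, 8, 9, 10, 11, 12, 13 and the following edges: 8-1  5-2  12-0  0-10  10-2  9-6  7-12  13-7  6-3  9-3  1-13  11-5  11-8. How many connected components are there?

4 is isolated — a component by itself.
Starting from 3 we can reach 3, 6, 9. That is one component of size 3.
Starting from 0 we can reach 0, 1, 2, 5, 7, 8, 10, 11, 12, 13. That is one component of size 10.
Total: 3 components.

3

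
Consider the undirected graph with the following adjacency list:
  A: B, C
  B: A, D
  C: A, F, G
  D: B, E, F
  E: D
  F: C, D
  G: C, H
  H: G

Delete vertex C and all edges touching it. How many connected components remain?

With C gone, the remaining components are: {G, H}; {A, B, D, E, F}.
That is 2 components.

2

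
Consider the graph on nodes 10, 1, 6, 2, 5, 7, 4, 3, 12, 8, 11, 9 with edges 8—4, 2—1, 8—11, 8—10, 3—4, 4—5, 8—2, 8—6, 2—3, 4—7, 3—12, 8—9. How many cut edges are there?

8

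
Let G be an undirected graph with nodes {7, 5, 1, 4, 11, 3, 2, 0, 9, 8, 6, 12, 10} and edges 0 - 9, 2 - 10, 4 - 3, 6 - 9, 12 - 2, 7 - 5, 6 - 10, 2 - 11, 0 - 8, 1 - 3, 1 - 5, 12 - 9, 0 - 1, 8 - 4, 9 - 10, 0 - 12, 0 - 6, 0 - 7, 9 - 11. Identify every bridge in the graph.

none

The edges on the cycle 0-12-9-0 are not bridges since each lies on that cycle.
Every edge lies on some cycle, so there are no bridges.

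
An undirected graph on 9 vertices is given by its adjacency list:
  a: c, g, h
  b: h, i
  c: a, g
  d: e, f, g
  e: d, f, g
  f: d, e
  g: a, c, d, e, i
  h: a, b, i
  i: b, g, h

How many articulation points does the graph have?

1

Removing g increases the component count from 1 to 2, so g is a cut vertex.
By contrast removing a leaves 1 component; it is not a cut vertex. No other vertex is a cut vertex either.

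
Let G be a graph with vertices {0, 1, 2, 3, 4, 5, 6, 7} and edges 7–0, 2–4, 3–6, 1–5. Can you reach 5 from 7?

No

The component containing 7 is {0, 7}, and 5 is not in it.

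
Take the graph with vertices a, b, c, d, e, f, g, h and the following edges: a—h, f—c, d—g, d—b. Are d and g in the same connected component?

Yes

From d we can reach b, d, g, which includes g.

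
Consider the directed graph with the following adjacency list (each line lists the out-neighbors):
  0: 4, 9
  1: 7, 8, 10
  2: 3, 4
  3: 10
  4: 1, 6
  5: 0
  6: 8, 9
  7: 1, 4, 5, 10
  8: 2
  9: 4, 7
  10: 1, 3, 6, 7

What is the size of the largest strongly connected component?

{0, 1, 2, 3, 4, 5, 6, 7, 8, 9, 10} are all mutually reachable — one SCC of size 11.
The largest has 11 vertices.

11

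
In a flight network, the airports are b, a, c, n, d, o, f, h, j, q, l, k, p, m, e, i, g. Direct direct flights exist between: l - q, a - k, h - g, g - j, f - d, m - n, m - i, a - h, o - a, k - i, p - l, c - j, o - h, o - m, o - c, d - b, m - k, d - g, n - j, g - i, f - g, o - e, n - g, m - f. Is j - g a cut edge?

After removing j - g, the path j-n-g still connects them, so the edge is not a bridge.

No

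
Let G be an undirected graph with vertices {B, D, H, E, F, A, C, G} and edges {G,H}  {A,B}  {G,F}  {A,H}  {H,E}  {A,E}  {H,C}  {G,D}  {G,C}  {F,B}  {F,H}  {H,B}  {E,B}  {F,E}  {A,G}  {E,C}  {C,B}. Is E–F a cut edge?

No

After removing E–F, the path E-H-F still connects them, so the edge is not a bridge.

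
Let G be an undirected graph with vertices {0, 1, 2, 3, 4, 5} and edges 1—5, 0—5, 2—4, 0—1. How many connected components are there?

3 is isolated — a component by itself.
Starting from 2 we can reach 2, 4. That is one component of size 2.
Starting from 0 we can reach 0, 1, 5. That is one component of size 3.
Total: 3 components.

3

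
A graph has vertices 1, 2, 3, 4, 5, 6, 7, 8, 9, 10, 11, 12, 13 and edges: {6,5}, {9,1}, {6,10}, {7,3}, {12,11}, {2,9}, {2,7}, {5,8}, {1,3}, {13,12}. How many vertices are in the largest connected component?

5

4 is isolated — a component by itself.
Starting from 11 we can reach 11, 12, 13. That is one component of size 3.
Starting from 5 we can reach 5, 6, 8, 10. That is one component of size 4.
Starting from 1 we can reach 1, 2, 3, 7, 9. That is one component of size 5.
The largest has 5 vertices.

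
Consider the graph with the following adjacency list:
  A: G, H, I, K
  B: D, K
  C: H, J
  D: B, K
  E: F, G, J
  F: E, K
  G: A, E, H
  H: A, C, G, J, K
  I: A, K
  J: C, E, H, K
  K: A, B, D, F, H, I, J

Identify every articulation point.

K

Removing K increases the component count from 1 to 2, so K is a cut vertex.
By contrast removing D leaves 1 component; it is not a cut vertex. No other vertex is a cut vertex either.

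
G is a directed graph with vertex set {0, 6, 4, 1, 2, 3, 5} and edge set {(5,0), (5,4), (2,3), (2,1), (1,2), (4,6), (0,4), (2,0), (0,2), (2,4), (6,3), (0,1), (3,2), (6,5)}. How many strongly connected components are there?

1

{0, 1, 2, 3, 4, 5, 6} are all mutually reachable — one SCC of size 7.
That gives 1 strongly connected component.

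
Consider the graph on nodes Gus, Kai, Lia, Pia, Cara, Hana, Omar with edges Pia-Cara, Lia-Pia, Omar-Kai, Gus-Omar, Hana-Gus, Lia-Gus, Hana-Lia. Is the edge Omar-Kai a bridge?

Yes

Removing Omar-Kai leaves no path between Omar and Kai: the component count goes from 1 to 2. So it is a bridge.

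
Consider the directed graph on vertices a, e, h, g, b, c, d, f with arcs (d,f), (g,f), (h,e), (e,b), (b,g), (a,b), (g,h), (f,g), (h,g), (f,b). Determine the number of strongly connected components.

4

{b, e, f, g, h} are all mutually reachable — one SCC of size 5.
{d} is an SCC by itself.
{a} is an SCC by itself.
{c} is an SCC by itself.
That gives 4 strongly connected components.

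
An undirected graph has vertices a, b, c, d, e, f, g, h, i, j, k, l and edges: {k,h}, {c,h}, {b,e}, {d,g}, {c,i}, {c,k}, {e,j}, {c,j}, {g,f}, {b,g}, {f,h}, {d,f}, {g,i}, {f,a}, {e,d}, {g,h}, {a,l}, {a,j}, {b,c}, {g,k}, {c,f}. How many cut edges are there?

1

The edges on the cycle b-e-d-f-c-b are not bridges since each lies on that cycle.
But removing a - l disconnects a from l — this is a bridge.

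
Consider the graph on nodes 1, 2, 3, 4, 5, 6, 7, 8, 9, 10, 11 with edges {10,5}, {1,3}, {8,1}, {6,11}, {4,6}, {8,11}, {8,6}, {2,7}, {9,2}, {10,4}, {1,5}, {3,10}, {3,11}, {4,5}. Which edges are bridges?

2-7, 2-9

The edges on the cycle 8-1-3-10-4-6-11-8 are not bridges since each lies on that cycle.
But removing 9–2 disconnects 9 from 2; removing 2–7 disconnects 2 from 7 — these are bridges.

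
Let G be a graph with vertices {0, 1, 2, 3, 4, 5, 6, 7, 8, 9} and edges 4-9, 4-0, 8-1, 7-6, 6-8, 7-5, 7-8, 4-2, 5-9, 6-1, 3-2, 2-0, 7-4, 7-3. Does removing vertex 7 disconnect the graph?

Deleting 7 raises the number of components from 1 to 2, so 7 is a cut vertex.

Yes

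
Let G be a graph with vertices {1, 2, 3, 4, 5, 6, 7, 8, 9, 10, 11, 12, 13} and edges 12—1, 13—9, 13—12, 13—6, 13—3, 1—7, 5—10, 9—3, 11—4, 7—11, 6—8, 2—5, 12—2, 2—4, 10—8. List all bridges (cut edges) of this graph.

none

The edges on the cycle 13-9-3-13 are not bridges since each lies on that cycle.
Every edge lies on some cycle, so there are no bridges.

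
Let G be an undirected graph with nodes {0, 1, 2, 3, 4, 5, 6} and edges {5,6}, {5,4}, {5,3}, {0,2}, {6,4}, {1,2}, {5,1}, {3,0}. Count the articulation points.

1

Removing 5 increases the component count from 1 to 2, so 5 is a cut vertex.
By contrast removing 1 leaves 1 component; it is not a cut vertex. No other vertex is a cut vertex either.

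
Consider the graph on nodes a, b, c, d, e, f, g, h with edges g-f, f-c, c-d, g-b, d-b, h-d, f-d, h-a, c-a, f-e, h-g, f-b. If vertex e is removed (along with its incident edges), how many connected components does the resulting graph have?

With e gone, the remaining components are: {a, b, c, d, f, g, h}.
That is 1 component.

1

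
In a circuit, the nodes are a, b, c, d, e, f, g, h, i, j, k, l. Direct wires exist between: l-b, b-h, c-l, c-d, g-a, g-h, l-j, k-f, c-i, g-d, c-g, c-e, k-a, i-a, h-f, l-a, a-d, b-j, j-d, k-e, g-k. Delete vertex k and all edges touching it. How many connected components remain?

With k gone, the remaining components are: {a, b, c, d, e, f, g, h, i, j, l}.
That is 1 component.

1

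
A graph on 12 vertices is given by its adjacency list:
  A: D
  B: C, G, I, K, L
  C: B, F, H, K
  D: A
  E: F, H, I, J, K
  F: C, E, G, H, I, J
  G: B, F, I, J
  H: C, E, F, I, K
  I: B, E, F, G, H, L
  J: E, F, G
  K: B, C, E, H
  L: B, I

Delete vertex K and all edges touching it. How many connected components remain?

2

With K gone, the remaining components are: {A, D}; {B, C, E, F, G, H, I, J, L}.
That is 2 components.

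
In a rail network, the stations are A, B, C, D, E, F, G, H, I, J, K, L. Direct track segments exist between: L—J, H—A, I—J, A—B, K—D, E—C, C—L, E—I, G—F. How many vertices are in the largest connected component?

Starting from D we can reach D, K. That is one component of size 2.
Starting from F we can reach F, G. That is one component of size 2.
Starting from A we can reach A, B, H. That is one component of size 3.
Starting from C we can reach C, E, I, J, L. That is one component of size 5.
The largest has 5 vertices.

5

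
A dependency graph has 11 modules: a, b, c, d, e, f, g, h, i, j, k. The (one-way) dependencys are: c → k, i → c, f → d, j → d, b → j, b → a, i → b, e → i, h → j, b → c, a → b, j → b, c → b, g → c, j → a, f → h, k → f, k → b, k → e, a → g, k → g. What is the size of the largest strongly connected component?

10

{a, b, c, e, f, g, h, i, j, k} are all mutually reachable — one SCC of size 10.
{d} is an SCC by itself.
The largest has 10 vertices.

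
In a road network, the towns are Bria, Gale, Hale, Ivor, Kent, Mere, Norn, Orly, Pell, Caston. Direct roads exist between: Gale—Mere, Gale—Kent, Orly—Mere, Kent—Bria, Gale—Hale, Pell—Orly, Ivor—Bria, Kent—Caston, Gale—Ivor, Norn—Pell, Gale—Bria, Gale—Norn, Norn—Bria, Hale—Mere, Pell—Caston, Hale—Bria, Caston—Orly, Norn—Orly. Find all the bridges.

none

The edges on the cycle Gale-Norn-Pell-Caston-Kent-Gale are not bridges since each lies on that cycle.
Every edge lies on some cycle, so there are no bridges.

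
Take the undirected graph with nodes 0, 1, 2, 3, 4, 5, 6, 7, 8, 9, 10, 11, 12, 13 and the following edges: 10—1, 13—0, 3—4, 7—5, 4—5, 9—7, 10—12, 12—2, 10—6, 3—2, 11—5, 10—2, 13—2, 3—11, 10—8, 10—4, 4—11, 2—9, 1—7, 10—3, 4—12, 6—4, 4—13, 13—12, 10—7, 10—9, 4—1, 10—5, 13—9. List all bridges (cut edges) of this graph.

The edges on the cycle 10-3-4-13-12-10 are not bridges since each lies on that cycle.
But removing 13—0 disconnects 13 from 0; removing 10—8 disconnects 10 from 8 — these are bridges.

0-13, 10-8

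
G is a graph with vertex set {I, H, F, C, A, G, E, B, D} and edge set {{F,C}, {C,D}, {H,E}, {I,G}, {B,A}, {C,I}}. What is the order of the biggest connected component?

5

Starting from E we can reach E, H. That is one component of size 2.
Starting from A we can reach A, B. That is one component of size 2.
Starting from C we can reach C, D, F, G, I. That is one component of size 5.
The largest has 5 vertices.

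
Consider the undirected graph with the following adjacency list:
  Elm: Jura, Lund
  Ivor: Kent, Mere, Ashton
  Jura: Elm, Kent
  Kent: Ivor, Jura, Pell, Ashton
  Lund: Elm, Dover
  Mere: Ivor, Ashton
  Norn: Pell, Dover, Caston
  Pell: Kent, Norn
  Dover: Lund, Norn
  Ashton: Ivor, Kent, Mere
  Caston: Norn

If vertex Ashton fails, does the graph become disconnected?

No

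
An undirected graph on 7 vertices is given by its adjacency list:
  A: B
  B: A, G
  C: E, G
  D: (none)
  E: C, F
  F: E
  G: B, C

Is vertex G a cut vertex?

Yes

Deleting G raises the number of components from 2 to 3, so G is a cut vertex.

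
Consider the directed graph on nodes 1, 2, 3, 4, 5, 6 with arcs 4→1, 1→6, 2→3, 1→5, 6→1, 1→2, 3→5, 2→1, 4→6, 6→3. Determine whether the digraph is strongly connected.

There is no directed path from 5 to 2, so the graph is not strongly connected.

No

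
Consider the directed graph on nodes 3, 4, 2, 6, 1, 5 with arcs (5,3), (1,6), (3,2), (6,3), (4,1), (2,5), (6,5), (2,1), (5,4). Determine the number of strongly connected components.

1

{1, 2, 3, 4, 5, 6} are all mutually reachable — one SCC of size 6.
That gives 1 strongly connected component.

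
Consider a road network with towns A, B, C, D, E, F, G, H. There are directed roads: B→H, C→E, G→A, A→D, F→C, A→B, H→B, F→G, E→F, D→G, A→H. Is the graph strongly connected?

No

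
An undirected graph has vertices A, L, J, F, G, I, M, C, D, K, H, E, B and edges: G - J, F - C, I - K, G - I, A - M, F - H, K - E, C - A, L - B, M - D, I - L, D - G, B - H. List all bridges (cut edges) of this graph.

The edges on the cycle F-C-A-M-D-G-I-L-B-H-F are not bridges since each lies on that cycle.
But removing K - I disconnects K from I; removing J - G disconnects J from G; removing K - E disconnects K from E — these are bridges.

E-K, G-J, I-K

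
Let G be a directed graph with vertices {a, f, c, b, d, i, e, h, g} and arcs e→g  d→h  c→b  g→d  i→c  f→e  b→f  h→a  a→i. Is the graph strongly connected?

Yes

From i we can reach every vertex (a, b, c, d, e, f, g, h, i), and every vertex can reach i (a, b, c, d, e, f, g, h, i). So the whole graph is one strongly connected component.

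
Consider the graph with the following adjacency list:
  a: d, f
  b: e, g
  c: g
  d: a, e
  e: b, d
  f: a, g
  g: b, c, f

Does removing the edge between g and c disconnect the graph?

Removing g-c leaves no path between g and c: the component count goes from 1 to 2. So it is a bridge.

Yes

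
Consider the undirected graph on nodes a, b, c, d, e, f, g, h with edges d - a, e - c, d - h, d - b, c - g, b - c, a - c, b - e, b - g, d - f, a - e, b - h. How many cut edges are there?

The edges on the cycle d-b-h-d are not bridges since each lies on that cycle.
But removing d - f disconnects d from f — this is a bridge.

1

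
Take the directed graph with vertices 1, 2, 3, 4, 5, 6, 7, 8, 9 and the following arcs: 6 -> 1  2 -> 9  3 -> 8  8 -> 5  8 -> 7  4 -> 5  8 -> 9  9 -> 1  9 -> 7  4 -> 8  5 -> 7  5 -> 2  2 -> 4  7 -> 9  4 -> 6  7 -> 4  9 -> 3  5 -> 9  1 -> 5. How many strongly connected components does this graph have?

{1, 2, 3, 4, 5, 6, 7, 8, 9} are all mutually reachable — one SCC of size 9.
That gives 1 strongly connected component.

1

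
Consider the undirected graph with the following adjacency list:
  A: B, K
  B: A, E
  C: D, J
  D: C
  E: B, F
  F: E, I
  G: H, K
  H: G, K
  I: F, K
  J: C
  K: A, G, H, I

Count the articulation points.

Removing C increases the component count from 2 to 3, so C is a cut vertex.
Removing K increases the component count from 2 to 3, so K is a cut vertex.
By contrast removing J leaves 2 components; it is not a cut vertex. No other vertex is a cut vertex either.

2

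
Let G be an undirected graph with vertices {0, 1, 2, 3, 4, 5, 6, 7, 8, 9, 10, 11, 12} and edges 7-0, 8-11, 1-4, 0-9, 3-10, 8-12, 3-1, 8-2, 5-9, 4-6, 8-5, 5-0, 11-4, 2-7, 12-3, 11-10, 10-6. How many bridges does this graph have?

0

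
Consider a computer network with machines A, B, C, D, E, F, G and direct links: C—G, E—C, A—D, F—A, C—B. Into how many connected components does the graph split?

2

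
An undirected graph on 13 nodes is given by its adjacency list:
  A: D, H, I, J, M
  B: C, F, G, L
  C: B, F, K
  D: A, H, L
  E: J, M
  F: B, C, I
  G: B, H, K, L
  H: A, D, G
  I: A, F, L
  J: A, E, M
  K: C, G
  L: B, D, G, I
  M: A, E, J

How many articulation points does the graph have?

Removing A increases the component count from 1 to 2, so A is a cut vertex.
By contrast removing B leaves 1 component; it is not a cut vertex. No other vertex is a cut vertex either.

1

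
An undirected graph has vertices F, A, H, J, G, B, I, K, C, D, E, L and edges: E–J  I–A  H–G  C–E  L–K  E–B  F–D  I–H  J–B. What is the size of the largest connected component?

4

Starting from D we can reach D, F. That is one component of size 2.
Starting from K we can reach K, L. That is one component of size 2.
Starting from B we can reach B, C, E, J. That is one component of size 4.
Starting from A we can reach A, G, H, I. That is one component of size 4.
The largest has 4 vertices.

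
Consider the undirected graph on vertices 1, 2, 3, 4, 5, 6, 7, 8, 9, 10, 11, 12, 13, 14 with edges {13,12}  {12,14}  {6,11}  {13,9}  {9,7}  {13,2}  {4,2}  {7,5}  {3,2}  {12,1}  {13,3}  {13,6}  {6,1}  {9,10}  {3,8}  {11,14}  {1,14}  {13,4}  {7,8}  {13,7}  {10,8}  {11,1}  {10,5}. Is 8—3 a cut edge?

After removing 8—3, the path 8-7-13-3 still connects them, so the edge is not a bridge.

No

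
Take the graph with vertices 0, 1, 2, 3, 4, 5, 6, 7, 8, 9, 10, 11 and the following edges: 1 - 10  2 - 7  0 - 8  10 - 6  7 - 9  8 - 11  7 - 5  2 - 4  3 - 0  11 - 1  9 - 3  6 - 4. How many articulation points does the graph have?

1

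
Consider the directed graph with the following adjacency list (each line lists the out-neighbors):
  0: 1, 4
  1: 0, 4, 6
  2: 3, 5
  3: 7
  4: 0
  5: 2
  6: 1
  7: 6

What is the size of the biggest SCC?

4

{0, 1, 4, 6} are all mutually reachable — one SCC of size 4.
{2, 5} are all mutually reachable — one SCC of size 2.
{7} is an SCC by itself.
{3} is an SCC by itself.
The largest has 4 vertices.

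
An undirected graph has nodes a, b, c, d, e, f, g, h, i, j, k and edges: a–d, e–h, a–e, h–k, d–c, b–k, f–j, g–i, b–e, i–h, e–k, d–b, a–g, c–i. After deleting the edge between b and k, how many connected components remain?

2

b and k are still connected via b-e-k, so the component count stays at 2.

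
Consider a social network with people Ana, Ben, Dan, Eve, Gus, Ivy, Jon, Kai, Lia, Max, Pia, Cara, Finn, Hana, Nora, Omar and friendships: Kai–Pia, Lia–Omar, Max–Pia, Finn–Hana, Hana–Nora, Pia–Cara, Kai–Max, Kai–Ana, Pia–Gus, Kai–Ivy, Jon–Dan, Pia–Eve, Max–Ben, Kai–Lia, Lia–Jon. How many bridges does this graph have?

12

The edges on the cycle Kai-Max-Pia-Kai are not bridges since each lies on that cycle.
But removing Pia–Gus disconnects Pia from Gus; removing Kai–Lia disconnects Kai from Lia; removing Finn–Hana disconnects Finn from Hana; removing Jon–Dan disconnects Jon from Dan — these are bridges.
In total 12 edges are bridges.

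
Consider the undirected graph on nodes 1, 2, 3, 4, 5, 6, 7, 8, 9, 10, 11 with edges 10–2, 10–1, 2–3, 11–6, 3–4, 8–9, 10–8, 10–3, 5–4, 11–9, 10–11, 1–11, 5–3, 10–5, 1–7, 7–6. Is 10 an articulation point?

Yes

Deleting 10 raises the number of components from 1 to 2, so 10 is a cut vertex.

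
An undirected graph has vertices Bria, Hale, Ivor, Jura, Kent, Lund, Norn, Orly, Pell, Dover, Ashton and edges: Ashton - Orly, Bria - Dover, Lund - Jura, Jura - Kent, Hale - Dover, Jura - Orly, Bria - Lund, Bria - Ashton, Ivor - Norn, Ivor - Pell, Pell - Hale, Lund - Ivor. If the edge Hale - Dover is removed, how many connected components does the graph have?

1

Hale and Dover are still connected via Hale-Pell-Ivor-Lund-Bria-Dover, so the component count stays at 1.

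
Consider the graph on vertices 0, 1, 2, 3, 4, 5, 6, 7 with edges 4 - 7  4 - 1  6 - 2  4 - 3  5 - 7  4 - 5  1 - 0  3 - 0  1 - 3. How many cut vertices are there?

Removing 4 increases the component count from 2 to 3, so 4 is a cut vertex.
By contrast removing 5 leaves 2 components; it is not a cut vertex. No other vertex is a cut vertex either.

1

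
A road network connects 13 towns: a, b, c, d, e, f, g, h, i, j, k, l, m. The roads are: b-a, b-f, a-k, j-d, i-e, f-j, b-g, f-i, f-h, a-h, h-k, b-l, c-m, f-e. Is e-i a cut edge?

After removing e-i, the path e-f-i still connects them, so the edge is not a bridge.

No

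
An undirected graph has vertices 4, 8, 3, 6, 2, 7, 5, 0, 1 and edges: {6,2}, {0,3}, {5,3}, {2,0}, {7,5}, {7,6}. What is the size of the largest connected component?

4 is isolated — a component by itself.
1 is isolated — a component by itself.
8 is isolated — a component by itself.
Starting from 0 we can reach 0, 2, 3, 5, 6, 7. That is one component of size 6.
The largest has 6 vertices.

6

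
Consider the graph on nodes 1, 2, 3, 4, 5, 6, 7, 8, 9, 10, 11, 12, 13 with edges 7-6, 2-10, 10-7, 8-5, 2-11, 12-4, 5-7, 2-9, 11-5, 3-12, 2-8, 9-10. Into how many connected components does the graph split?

13 is isolated — a component by itself.
1 is isolated — a component by itself.
Starting from 3 we can reach 3, 4, 12. That is one component of size 3.
Starting from 2 we can reach 2, 5, 6, 7, 8, 9, 10, 11. That is one component of size 8.
Total: 4 components.

4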